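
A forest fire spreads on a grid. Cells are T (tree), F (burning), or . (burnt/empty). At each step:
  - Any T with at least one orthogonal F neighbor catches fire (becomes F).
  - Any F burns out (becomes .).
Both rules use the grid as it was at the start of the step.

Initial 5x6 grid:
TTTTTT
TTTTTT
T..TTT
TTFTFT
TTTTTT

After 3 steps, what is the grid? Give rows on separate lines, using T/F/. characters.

Step 1: 6 trees catch fire, 2 burn out
  TTTTTT
  TTTTTT
  T..TFT
  TF.F.F
  TTFTFT
Step 2: 7 trees catch fire, 6 burn out
  TTTTTT
  TTTTFT
  T..F.F
  F.....
  TF.F.F
Step 3: 5 trees catch fire, 7 burn out
  TTTTFT
  TTTF.F
  F.....
  ......
  F.....

TTTTFT
TTTF.F
F.....
......
F.....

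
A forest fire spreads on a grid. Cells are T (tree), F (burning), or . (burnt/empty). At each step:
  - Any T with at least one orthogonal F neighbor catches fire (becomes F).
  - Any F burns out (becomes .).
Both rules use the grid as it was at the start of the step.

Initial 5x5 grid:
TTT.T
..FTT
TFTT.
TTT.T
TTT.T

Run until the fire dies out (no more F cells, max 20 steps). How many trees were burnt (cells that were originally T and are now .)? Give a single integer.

Answer: 15

Derivation:
Step 1: +5 fires, +2 burnt (F count now 5)
Step 2: +6 fires, +5 burnt (F count now 6)
Step 3: +4 fires, +6 burnt (F count now 4)
Step 4: +0 fires, +4 burnt (F count now 0)
Fire out after step 4
Initially T: 17, now '.': 23
Total burnt (originally-T cells now '.'): 15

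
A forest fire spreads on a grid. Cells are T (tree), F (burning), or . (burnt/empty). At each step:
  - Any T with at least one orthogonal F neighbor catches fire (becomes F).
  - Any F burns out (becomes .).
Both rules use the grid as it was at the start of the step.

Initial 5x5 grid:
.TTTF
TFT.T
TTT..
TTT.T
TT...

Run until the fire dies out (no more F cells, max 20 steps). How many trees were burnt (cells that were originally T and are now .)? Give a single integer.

Step 1: +6 fires, +2 burnt (F count now 6)
Step 2: +4 fires, +6 burnt (F count now 4)
Step 3: +3 fires, +4 burnt (F count now 3)
Step 4: +1 fires, +3 burnt (F count now 1)
Step 5: +0 fires, +1 burnt (F count now 0)
Fire out after step 5
Initially T: 15, now '.': 24
Total burnt (originally-T cells now '.'): 14

Answer: 14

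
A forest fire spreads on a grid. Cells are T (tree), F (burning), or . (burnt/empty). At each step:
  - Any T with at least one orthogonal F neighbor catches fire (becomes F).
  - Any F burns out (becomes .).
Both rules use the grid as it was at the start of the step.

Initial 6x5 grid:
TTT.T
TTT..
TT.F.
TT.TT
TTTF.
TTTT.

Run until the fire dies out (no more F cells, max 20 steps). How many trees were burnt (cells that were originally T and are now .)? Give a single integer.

Answer: 19

Derivation:
Step 1: +3 fires, +2 burnt (F count now 3)
Step 2: +3 fires, +3 burnt (F count now 3)
Step 3: +3 fires, +3 burnt (F count now 3)
Step 4: +3 fires, +3 burnt (F count now 3)
Step 5: +2 fires, +3 burnt (F count now 2)
Step 6: +3 fires, +2 burnt (F count now 3)
Step 7: +2 fires, +3 burnt (F count now 2)
Step 8: +0 fires, +2 burnt (F count now 0)
Fire out after step 8
Initially T: 20, now '.': 29
Total burnt (originally-T cells now '.'): 19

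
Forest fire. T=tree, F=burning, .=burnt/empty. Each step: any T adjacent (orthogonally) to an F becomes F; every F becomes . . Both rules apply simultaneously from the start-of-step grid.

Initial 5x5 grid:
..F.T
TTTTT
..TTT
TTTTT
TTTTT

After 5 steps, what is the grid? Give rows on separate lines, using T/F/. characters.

Step 1: 1 trees catch fire, 1 burn out
  ....T
  TTFTT
  ..TTT
  TTTTT
  TTTTT
Step 2: 3 trees catch fire, 1 burn out
  ....T
  TF.FT
  ..FTT
  TTTTT
  TTTTT
Step 3: 4 trees catch fire, 3 burn out
  ....T
  F...F
  ...FT
  TTFTT
  TTTTT
Step 4: 5 trees catch fire, 4 burn out
  ....F
  .....
  ....F
  TF.FT
  TTFTT
Step 5: 4 trees catch fire, 5 burn out
  .....
  .....
  .....
  F...F
  TF.FT

.....
.....
.....
F...F
TF.FT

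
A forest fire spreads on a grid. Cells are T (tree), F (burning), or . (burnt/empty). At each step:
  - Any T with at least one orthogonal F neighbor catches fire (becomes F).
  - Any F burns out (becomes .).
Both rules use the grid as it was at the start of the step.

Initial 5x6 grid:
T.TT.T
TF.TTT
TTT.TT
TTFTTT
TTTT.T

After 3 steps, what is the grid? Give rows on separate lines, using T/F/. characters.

Step 1: 6 trees catch fire, 2 burn out
  T.TT.T
  F..TTT
  TFF.TT
  TF.FTT
  TTFT.T
Step 2: 6 trees catch fire, 6 burn out
  F.TT.T
  ...TTT
  F...TT
  F...FT
  TF.F.T
Step 3: 3 trees catch fire, 6 burn out
  ..TT.T
  ...TTT
  ....FT
  .....F
  F....T

..TT.T
...TTT
....FT
.....F
F....T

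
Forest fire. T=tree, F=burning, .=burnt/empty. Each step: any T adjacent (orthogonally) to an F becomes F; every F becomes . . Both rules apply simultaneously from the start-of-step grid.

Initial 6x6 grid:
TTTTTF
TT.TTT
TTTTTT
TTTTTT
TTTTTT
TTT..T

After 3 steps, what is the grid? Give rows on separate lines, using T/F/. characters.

Step 1: 2 trees catch fire, 1 burn out
  TTTTF.
  TT.TTF
  TTTTTT
  TTTTTT
  TTTTTT
  TTT..T
Step 2: 3 trees catch fire, 2 burn out
  TTTF..
  TT.TF.
  TTTTTF
  TTTTTT
  TTTTTT
  TTT..T
Step 3: 4 trees catch fire, 3 burn out
  TTF...
  TT.F..
  TTTTF.
  TTTTTF
  TTTTTT
  TTT..T

TTF...
TT.F..
TTTTF.
TTTTTF
TTTTTT
TTT..T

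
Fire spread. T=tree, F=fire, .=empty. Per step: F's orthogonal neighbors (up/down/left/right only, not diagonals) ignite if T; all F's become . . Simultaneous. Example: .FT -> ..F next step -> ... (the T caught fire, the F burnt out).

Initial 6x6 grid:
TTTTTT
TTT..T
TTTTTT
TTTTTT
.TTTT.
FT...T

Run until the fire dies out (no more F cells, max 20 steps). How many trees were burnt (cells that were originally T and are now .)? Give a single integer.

Answer: 27

Derivation:
Step 1: +1 fires, +1 burnt (F count now 1)
Step 2: +1 fires, +1 burnt (F count now 1)
Step 3: +2 fires, +1 burnt (F count now 2)
Step 4: +4 fires, +2 burnt (F count now 4)
Step 5: +5 fires, +4 burnt (F count now 5)
Step 6: +5 fires, +5 burnt (F count now 5)
Step 7: +4 fires, +5 burnt (F count now 4)
Step 8: +2 fires, +4 burnt (F count now 2)
Step 9: +2 fires, +2 burnt (F count now 2)
Step 10: +1 fires, +2 burnt (F count now 1)
Step 11: +0 fires, +1 burnt (F count now 0)
Fire out after step 11
Initially T: 28, now '.': 35
Total burnt (originally-T cells now '.'): 27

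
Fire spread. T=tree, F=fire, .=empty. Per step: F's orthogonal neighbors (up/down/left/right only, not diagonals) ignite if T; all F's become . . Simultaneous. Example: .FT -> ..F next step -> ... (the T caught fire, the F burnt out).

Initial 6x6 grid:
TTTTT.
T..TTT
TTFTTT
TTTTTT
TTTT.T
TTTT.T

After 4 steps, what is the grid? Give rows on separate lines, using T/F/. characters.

Step 1: 3 trees catch fire, 1 burn out
  TTTTT.
  T..TTT
  TF.FTT
  TTFTTT
  TTTT.T
  TTTT.T
Step 2: 6 trees catch fire, 3 burn out
  TTTTT.
  T..FTT
  F...FT
  TF.FTT
  TTFT.T
  TTTT.T
Step 3: 9 trees catch fire, 6 burn out
  TTTFT.
  F...FT
  .....F
  F...FT
  TF.F.T
  TTFT.T
Step 4: 8 trees catch fire, 9 burn out
  FTF.F.
  .....F
  ......
  .....F
  F....T
  TF.F.T

FTF.F.
.....F
......
.....F
F....T
TF.F.T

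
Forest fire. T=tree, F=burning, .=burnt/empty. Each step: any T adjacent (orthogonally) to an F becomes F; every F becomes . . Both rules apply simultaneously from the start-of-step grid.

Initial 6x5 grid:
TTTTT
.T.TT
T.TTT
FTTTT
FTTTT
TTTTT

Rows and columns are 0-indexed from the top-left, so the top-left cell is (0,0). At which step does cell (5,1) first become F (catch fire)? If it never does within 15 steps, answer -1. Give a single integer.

Step 1: cell (5,1)='T' (+4 fires, +2 burnt)
Step 2: cell (5,1)='F' (+3 fires, +4 burnt)
  -> target ignites at step 2
Step 3: cell (5,1)='.' (+4 fires, +3 burnt)
Step 4: cell (5,1)='.' (+4 fires, +4 burnt)
Step 5: cell (5,1)='.' (+3 fires, +4 burnt)
Step 6: cell (5,1)='.' (+2 fires, +3 burnt)
Step 7: cell (5,1)='.' (+2 fires, +2 burnt)
Step 8: cell (5,1)='.' (+1 fires, +2 burnt)
Step 9: cell (5,1)='.' (+2 fires, +1 burnt)
Step 10: cell (5,1)='.' (+0 fires, +2 burnt)
  fire out at step 10

2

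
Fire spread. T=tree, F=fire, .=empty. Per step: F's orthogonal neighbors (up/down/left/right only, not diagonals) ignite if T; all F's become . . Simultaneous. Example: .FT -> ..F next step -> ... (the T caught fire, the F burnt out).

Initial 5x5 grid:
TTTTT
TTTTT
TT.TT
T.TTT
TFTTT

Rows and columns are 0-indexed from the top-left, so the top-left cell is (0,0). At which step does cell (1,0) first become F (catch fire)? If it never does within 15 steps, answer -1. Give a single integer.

Step 1: cell (1,0)='T' (+2 fires, +1 burnt)
Step 2: cell (1,0)='T' (+3 fires, +2 burnt)
Step 3: cell (1,0)='T' (+3 fires, +3 burnt)
Step 4: cell (1,0)='F' (+4 fires, +3 burnt)
  -> target ignites at step 4
Step 5: cell (1,0)='.' (+4 fires, +4 burnt)
Step 6: cell (1,0)='.' (+4 fires, +4 burnt)
Step 7: cell (1,0)='.' (+2 fires, +4 burnt)
Step 8: cell (1,0)='.' (+0 fires, +2 burnt)
  fire out at step 8

4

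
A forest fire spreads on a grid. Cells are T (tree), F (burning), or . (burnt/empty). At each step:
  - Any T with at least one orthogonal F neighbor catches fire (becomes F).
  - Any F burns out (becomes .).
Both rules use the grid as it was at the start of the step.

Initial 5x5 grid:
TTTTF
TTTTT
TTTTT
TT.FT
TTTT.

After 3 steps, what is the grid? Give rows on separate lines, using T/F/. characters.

Step 1: 5 trees catch fire, 2 burn out
  TTTF.
  TTTTF
  TTTFT
  TT..F
  TTTF.
Step 2: 5 trees catch fire, 5 burn out
  TTF..
  TTTF.
  TTF.F
  TT...
  TTF..
Step 3: 4 trees catch fire, 5 burn out
  TF...
  TTF..
  TF...
  TT...
  TF...

TF...
TTF..
TF...
TT...
TF...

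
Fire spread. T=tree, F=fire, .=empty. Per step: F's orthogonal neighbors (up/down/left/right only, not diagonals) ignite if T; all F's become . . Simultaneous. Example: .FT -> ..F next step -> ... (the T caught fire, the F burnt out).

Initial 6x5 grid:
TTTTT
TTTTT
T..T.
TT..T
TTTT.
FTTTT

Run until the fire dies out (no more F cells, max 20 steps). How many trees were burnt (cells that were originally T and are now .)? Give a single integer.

Step 1: +2 fires, +1 burnt (F count now 2)
Step 2: +3 fires, +2 burnt (F count now 3)
Step 3: +4 fires, +3 burnt (F count now 4)
Step 4: +3 fires, +4 burnt (F count now 3)
Step 5: +2 fires, +3 burnt (F count now 2)
Step 6: +2 fires, +2 burnt (F count now 2)
Step 7: +2 fires, +2 burnt (F count now 2)
Step 8: +3 fires, +2 burnt (F count now 3)
Step 9: +1 fires, +3 burnt (F count now 1)
Step 10: +0 fires, +1 burnt (F count now 0)
Fire out after step 10
Initially T: 23, now '.': 29
Total burnt (originally-T cells now '.'): 22

Answer: 22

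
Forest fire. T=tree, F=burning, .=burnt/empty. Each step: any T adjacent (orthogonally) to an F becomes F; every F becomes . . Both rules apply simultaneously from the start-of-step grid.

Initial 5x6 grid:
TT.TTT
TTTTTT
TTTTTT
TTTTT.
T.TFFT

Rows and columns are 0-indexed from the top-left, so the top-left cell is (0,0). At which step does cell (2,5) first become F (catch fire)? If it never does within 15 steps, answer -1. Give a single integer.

Step 1: cell (2,5)='T' (+4 fires, +2 burnt)
Step 2: cell (2,5)='T' (+3 fires, +4 burnt)
Step 3: cell (2,5)='F' (+5 fires, +3 burnt)
  -> target ignites at step 3
Step 4: cell (2,5)='.' (+6 fires, +5 burnt)
Step 5: cell (2,5)='.' (+4 fires, +6 burnt)
Step 6: cell (2,5)='.' (+2 fires, +4 burnt)
Step 7: cell (2,5)='.' (+1 fires, +2 burnt)
Step 8: cell (2,5)='.' (+0 fires, +1 burnt)
  fire out at step 8

3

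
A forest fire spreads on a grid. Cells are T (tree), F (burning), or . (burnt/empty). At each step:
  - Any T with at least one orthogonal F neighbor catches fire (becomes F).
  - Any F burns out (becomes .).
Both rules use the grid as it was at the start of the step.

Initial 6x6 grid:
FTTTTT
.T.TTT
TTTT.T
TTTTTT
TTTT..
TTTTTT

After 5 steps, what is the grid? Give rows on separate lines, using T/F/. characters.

Step 1: 1 trees catch fire, 1 burn out
  .FTTTT
  .T.TTT
  TTTT.T
  TTTTTT
  TTTT..
  TTTTTT
Step 2: 2 trees catch fire, 1 burn out
  ..FTTT
  .F.TTT
  TTTT.T
  TTTTTT
  TTTT..
  TTTTTT
Step 3: 2 trees catch fire, 2 burn out
  ...FTT
  ...TTT
  TFTT.T
  TTTTTT
  TTTT..
  TTTTTT
Step 4: 5 trees catch fire, 2 burn out
  ....FT
  ...FTT
  F.FT.T
  TFTTTT
  TTTT..
  TTTTTT
Step 5: 6 trees catch fire, 5 burn out
  .....F
  ....FT
  ...F.T
  F.FTTT
  TFTT..
  TTTTTT

.....F
....FT
...F.T
F.FTTT
TFTT..
TTTTTT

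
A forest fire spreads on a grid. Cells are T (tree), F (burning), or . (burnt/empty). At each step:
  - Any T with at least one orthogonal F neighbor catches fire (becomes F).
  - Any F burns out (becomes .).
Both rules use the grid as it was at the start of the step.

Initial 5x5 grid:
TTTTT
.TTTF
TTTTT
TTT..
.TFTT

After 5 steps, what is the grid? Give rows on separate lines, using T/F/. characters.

Step 1: 6 trees catch fire, 2 burn out
  TTTTF
  .TTF.
  TTTTF
  TTF..
  .F.FT
Step 2: 6 trees catch fire, 6 burn out
  TTTF.
  .TF..
  TTFF.
  TF...
  ....F
Step 3: 4 trees catch fire, 6 burn out
  TTF..
  .F...
  TF...
  F....
  .....
Step 4: 2 trees catch fire, 4 burn out
  TF...
  .....
  F....
  .....
  .....
Step 5: 1 trees catch fire, 2 burn out
  F....
  .....
  .....
  .....
  .....

F....
.....
.....
.....
.....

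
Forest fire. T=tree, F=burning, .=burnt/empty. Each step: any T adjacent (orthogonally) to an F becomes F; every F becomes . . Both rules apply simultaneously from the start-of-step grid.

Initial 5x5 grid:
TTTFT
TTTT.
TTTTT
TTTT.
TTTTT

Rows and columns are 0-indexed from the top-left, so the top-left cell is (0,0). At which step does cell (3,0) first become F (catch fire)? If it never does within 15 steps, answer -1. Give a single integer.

Step 1: cell (3,0)='T' (+3 fires, +1 burnt)
Step 2: cell (3,0)='T' (+3 fires, +3 burnt)
Step 3: cell (3,0)='T' (+5 fires, +3 burnt)
Step 4: cell (3,0)='T' (+4 fires, +5 burnt)
Step 5: cell (3,0)='T' (+4 fires, +4 burnt)
Step 6: cell (3,0)='F' (+2 fires, +4 burnt)
  -> target ignites at step 6
Step 7: cell (3,0)='.' (+1 fires, +2 burnt)
Step 8: cell (3,0)='.' (+0 fires, +1 burnt)
  fire out at step 8

6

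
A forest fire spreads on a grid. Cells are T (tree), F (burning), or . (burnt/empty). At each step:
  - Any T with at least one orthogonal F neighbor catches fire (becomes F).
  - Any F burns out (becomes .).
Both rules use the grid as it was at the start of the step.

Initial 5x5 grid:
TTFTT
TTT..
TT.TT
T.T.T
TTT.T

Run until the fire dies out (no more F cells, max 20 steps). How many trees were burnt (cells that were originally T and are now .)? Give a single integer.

Step 1: +3 fires, +1 burnt (F count now 3)
Step 2: +3 fires, +3 burnt (F count now 3)
Step 3: +2 fires, +3 burnt (F count now 2)
Step 4: +1 fires, +2 burnt (F count now 1)
Step 5: +1 fires, +1 burnt (F count now 1)
Step 6: +1 fires, +1 burnt (F count now 1)
Step 7: +1 fires, +1 burnt (F count now 1)
Step 8: +1 fires, +1 burnt (F count now 1)
Step 9: +1 fires, +1 burnt (F count now 1)
Step 10: +0 fires, +1 burnt (F count now 0)
Fire out after step 10
Initially T: 18, now '.': 21
Total burnt (originally-T cells now '.'): 14

Answer: 14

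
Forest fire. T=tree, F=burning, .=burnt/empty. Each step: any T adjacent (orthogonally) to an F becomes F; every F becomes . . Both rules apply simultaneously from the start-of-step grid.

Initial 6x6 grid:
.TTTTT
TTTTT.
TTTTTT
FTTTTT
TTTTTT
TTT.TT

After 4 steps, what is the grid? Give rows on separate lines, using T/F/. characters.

Step 1: 3 trees catch fire, 1 burn out
  .TTTTT
  TTTTT.
  FTTTTT
  .FTTTT
  FTTTTT
  TTT.TT
Step 2: 5 trees catch fire, 3 burn out
  .TTTTT
  FTTTT.
  .FTTTT
  ..FTTT
  .FTTTT
  FTT.TT
Step 3: 5 trees catch fire, 5 burn out
  .TTTTT
  .FTTT.
  ..FTTT
  ...FTT
  ..FTTT
  .FT.TT
Step 4: 6 trees catch fire, 5 burn out
  .FTTTT
  ..FTT.
  ...FTT
  ....FT
  ...FTT
  ..F.TT

.FTTTT
..FTT.
...FTT
....FT
...FTT
..F.TT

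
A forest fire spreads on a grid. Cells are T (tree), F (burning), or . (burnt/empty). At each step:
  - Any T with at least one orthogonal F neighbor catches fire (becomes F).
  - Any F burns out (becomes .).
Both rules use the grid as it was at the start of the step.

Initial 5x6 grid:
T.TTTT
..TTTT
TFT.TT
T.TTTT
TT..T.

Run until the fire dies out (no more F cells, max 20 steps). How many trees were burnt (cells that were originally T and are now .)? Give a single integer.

Step 1: +2 fires, +1 burnt (F count now 2)
Step 2: +3 fires, +2 burnt (F count now 3)
Step 3: +4 fires, +3 burnt (F count now 4)
Step 4: +4 fires, +4 burnt (F count now 4)
Step 5: +5 fires, +4 burnt (F count now 5)
Step 6: +2 fires, +5 burnt (F count now 2)
Step 7: +0 fires, +2 burnt (F count now 0)
Fire out after step 7
Initially T: 21, now '.': 29
Total burnt (originally-T cells now '.'): 20

Answer: 20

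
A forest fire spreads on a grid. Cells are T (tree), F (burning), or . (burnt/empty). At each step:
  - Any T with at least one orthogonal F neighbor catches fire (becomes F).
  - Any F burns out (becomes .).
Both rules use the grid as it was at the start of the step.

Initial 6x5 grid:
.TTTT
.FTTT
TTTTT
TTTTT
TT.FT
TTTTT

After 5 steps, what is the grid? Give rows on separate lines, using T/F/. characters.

Step 1: 6 trees catch fire, 2 burn out
  .FTTT
  ..FTT
  TFTTT
  TTTFT
  TT..F
  TTTFT
Step 2: 10 trees catch fire, 6 burn out
  ..FTT
  ...FT
  F.FFT
  TFF.F
  TT...
  TTF.F
Step 3: 6 trees catch fire, 10 burn out
  ...FT
  ....F
  ....F
  F....
  TF...
  TF...
Step 4: 3 trees catch fire, 6 burn out
  ....F
  .....
  .....
  .....
  F....
  F....
Step 5: 0 trees catch fire, 3 burn out
  .....
  .....
  .....
  .....
  .....
  .....

.....
.....
.....
.....
.....
.....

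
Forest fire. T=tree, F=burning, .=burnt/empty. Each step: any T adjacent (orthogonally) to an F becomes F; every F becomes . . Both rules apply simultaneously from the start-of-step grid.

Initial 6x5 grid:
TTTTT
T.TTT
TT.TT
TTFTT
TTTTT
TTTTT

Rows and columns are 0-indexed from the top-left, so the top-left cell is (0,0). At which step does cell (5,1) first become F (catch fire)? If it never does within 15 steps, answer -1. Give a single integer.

Step 1: cell (5,1)='T' (+3 fires, +1 burnt)
Step 2: cell (5,1)='T' (+7 fires, +3 burnt)
Step 3: cell (5,1)='F' (+7 fires, +7 burnt)
  -> target ignites at step 3
Step 4: cell (5,1)='.' (+6 fires, +7 burnt)
Step 5: cell (5,1)='.' (+3 fires, +6 burnt)
Step 6: cell (5,1)='.' (+1 fires, +3 burnt)
Step 7: cell (5,1)='.' (+0 fires, +1 burnt)
  fire out at step 7

3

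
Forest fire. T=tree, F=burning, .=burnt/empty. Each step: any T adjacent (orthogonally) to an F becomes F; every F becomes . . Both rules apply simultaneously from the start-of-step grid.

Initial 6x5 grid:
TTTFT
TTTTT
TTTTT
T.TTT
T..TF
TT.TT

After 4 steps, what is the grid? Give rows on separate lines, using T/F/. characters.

Step 1: 6 trees catch fire, 2 burn out
  TTF.F
  TTTFT
  TTTTT
  T.TTF
  T..F.
  TT.TF
Step 2: 7 trees catch fire, 6 burn out
  TF...
  TTF.F
  TTTFF
  T.TF.
  T....
  TT.F.
Step 3: 4 trees catch fire, 7 burn out
  F....
  TF...
  TTF..
  T.F..
  T....
  TT...
Step 4: 2 trees catch fire, 4 burn out
  .....
  F....
  TF...
  T....
  T....
  TT...

.....
F....
TF...
T....
T....
TT...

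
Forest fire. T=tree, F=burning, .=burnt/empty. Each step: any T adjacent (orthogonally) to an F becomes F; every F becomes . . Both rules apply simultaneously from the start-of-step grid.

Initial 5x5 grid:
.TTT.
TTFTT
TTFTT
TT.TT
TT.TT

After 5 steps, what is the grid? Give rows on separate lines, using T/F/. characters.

Step 1: 5 trees catch fire, 2 burn out
  .TFT.
  TF.FT
  TF.FT
  TT.TT
  TT.TT
Step 2: 8 trees catch fire, 5 burn out
  .F.F.
  F...F
  F...F
  TF.FT
  TT.TT
Step 3: 4 trees catch fire, 8 burn out
  .....
  .....
  .....
  F...F
  TF.FT
Step 4: 2 trees catch fire, 4 burn out
  .....
  .....
  .....
  .....
  F...F
Step 5: 0 trees catch fire, 2 burn out
  .....
  .....
  .....
  .....
  .....

.....
.....
.....
.....
.....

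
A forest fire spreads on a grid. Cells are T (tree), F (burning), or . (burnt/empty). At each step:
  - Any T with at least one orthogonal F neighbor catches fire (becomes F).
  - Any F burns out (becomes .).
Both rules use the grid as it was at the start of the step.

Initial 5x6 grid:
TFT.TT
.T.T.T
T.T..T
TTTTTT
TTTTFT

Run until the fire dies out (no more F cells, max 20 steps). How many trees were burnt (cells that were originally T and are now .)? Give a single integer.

Step 1: +6 fires, +2 burnt (F count now 6)
Step 2: +3 fires, +6 burnt (F count now 3)
Step 3: +3 fires, +3 burnt (F count now 3)
Step 4: +4 fires, +3 burnt (F count now 4)
Step 5: +2 fires, +4 burnt (F count now 2)
Step 6: +2 fires, +2 burnt (F count now 2)
Step 7: +0 fires, +2 burnt (F count now 0)
Fire out after step 7
Initially T: 21, now '.': 29
Total burnt (originally-T cells now '.'): 20

Answer: 20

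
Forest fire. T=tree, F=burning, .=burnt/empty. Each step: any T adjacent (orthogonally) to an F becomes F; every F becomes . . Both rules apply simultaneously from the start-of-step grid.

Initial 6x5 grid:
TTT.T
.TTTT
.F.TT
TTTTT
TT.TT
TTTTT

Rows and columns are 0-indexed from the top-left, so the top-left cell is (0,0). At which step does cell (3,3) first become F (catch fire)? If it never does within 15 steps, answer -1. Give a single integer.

Step 1: cell (3,3)='T' (+2 fires, +1 burnt)
Step 2: cell (3,3)='T' (+5 fires, +2 burnt)
Step 3: cell (3,3)='F' (+6 fires, +5 burnt)
  -> target ignites at step 3
Step 4: cell (3,3)='.' (+6 fires, +6 burnt)
Step 5: cell (3,3)='.' (+4 fires, +6 burnt)
Step 6: cell (3,3)='.' (+1 fires, +4 burnt)
Step 7: cell (3,3)='.' (+0 fires, +1 burnt)
  fire out at step 7

3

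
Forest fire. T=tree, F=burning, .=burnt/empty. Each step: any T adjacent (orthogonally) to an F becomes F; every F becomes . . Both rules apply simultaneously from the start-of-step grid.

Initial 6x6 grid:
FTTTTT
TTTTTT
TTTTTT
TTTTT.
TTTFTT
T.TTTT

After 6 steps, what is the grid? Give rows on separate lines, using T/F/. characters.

Step 1: 6 trees catch fire, 2 burn out
  .FTTTT
  FTTTTT
  TTTTTT
  TTTFT.
  TTF.FT
  T.TFTT
Step 2: 10 trees catch fire, 6 burn out
  ..FTTT
  .FTTTT
  FTTFTT
  TTF.F.
  TF...F
  T.F.FT
Step 3: 10 trees catch fire, 10 burn out
  ...FTT
  ..FFTT
  .FF.FT
  FF....
  F.....
  T....F
Step 4: 4 trees catch fire, 10 burn out
  ....FT
  ....FT
  .....F
  ......
  ......
  F.....
Step 5: 2 trees catch fire, 4 burn out
  .....F
  .....F
  ......
  ......
  ......
  ......
Step 6: 0 trees catch fire, 2 burn out
  ......
  ......
  ......
  ......
  ......
  ......

......
......
......
......
......
......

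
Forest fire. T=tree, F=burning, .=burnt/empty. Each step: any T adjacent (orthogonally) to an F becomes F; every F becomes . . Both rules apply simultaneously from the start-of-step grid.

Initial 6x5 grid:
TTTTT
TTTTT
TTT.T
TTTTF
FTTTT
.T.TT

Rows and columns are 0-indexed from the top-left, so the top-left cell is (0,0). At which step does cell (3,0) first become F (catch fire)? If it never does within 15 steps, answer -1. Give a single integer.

Step 1: cell (3,0)='F' (+5 fires, +2 burnt)
  -> target ignites at step 1
Step 2: cell (3,0)='.' (+8 fires, +5 burnt)
Step 3: cell (3,0)='.' (+6 fires, +8 burnt)
Step 4: cell (3,0)='.' (+4 fires, +6 burnt)
Step 5: cell (3,0)='.' (+2 fires, +4 burnt)
Step 6: cell (3,0)='.' (+0 fires, +2 burnt)
  fire out at step 6

1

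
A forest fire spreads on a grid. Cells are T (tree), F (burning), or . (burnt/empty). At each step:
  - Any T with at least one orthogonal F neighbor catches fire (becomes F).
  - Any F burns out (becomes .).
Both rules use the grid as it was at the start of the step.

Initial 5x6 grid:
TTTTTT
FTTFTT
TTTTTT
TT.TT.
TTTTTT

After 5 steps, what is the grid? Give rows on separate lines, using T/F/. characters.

Step 1: 7 trees catch fire, 2 burn out
  FTTFTT
  .FF.FT
  FTTFTT
  TT.TT.
  TTTTTT
Step 2: 9 trees catch fire, 7 burn out
  .FF.FT
  .....F
  .FF.FT
  FT.FT.
  TTTTTT
Step 3: 6 trees catch fire, 9 burn out
  .....F
  ......
  .....F
  .F..F.
  FTTFTT
Step 4: 3 trees catch fire, 6 burn out
  ......
  ......
  ......
  ......
  .FF.FT
Step 5: 1 trees catch fire, 3 burn out
  ......
  ......
  ......
  ......
  .....F

......
......
......
......
.....F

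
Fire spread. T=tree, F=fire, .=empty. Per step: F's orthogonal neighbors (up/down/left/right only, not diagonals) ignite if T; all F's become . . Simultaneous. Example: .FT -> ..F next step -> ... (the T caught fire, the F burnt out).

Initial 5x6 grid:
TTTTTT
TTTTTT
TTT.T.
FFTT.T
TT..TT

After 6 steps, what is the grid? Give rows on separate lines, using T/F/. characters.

Step 1: 5 trees catch fire, 2 burn out
  TTTTTT
  TTTTTT
  FFT.T.
  ..FT.T
  FF..TT
Step 2: 4 trees catch fire, 5 burn out
  TTTTTT
  FFTTTT
  ..F.T.
  ...F.T
  ....TT
Step 3: 3 trees catch fire, 4 burn out
  FFTTTT
  ..FTTT
  ....T.
  .....T
  ....TT
Step 4: 2 trees catch fire, 3 burn out
  ..FTTT
  ...FTT
  ....T.
  .....T
  ....TT
Step 5: 2 trees catch fire, 2 burn out
  ...FTT
  ....FT
  ....T.
  .....T
  ....TT
Step 6: 3 trees catch fire, 2 burn out
  ....FT
  .....F
  ....F.
  .....T
  ....TT

....FT
.....F
....F.
.....T
....TT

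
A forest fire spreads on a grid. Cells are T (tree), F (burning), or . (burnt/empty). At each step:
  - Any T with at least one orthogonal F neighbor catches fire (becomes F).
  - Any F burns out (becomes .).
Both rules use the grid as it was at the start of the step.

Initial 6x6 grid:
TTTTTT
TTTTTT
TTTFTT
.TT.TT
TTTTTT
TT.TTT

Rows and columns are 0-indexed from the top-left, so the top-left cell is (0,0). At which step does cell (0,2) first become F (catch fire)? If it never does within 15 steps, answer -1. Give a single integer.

Step 1: cell (0,2)='T' (+3 fires, +1 burnt)
Step 2: cell (0,2)='T' (+7 fires, +3 burnt)
Step 3: cell (0,2)='F' (+9 fires, +7 burnt)
  -> target ignites at step 3
Step 4: cell (0,2)='.' (+7 fires, +9 burnt)
Step 5: cell (0,2)='.' (+5 fires, +7 burnt)
Step 6: cell (0,2)='.' (+1 fires, +5 burnt)
Step 7: cell (0,2)='.' (+0 fires, +1 burnt)
  fire out at step 7

3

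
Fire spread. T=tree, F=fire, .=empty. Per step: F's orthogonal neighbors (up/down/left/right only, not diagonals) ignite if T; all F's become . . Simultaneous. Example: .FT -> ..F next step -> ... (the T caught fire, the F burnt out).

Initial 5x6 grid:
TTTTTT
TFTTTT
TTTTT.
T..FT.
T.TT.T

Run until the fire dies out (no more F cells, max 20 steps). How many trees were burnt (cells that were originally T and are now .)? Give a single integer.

Step 1: +7 fires, +2 burnt (F count now 7)
Step 2: +7 fires, +7 burnt (F count now 7)
Step 3: +3 fires, +7 burnt (F count now 3)
Step 4: +3 fires, +3 burnt (F count now 3)
Step 5: +1 fires, +3 burnt (F count now 1)
Step 6: +0 fires, +1 burnt (F count now 0)
Fire out after step 6
Initially T: 22, now '.': 29
Total burnt (originally-T cells now '.'): 21

Answer: 21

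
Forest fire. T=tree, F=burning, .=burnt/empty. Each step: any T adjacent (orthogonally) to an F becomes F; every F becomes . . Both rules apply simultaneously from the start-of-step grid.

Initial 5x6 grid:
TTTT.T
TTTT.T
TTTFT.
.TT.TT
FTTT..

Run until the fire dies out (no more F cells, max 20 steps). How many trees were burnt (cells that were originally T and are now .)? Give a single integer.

Answer: 19

Derivation:
Step 1: +4 fires, +2 burnt (F count now 4)
Step 2: +7 fires, +4 burnt (F count now 7)
Step 3: +5 fires, +7 burnt (F count now 5)
Step 4: +2 fires, +5 burnt (F count now 2)
Step 5: +1 fires, +2 burnt (F count now 1)
Step 6: +0 fires, +1 burnt (F count now 0)
Fire out after step 6
Initially T: 21, now '.': 28
Total burnt (originally-T cells now '.'): 19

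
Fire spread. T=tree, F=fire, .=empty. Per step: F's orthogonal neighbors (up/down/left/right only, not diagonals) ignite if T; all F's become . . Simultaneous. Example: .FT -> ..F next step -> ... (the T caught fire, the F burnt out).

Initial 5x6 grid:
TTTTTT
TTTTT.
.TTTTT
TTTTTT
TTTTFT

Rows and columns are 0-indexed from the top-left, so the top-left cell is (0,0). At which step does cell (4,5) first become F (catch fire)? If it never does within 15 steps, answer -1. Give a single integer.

Step 1: cell (4,5)='F' (+3 fires, +1 burnt)
  -> target ignites at step 1
Step 2: cell (4,5)='.' (+4 fires, +3 burnt)
Step 3: cell (4,5)='.' (+5 fires, +4 burnt)
Step 4: cell (4,5)='.' (+5 fires, +5 burnt)
Step 5: cell (4,5)='.' (+5 fires, +5 burnt)
Step 6: cell (4,5)='.' (+2 fires, +5 burnt)
Step 7: cell (4,5)='.' (+2 fires, +2 burnt)
Step 8: cell (4,5)='.' (+1 fires, +2 burnt)
Step 9: cell (4,5)='.' (+0 fires, +1 burnt)
  fire out at step 9

1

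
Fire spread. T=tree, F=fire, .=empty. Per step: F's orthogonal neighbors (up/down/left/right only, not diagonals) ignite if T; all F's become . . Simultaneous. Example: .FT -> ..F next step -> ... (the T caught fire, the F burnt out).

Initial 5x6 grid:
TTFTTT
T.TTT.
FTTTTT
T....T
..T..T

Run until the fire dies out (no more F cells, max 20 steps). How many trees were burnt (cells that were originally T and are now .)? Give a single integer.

Answer: 17

Derivation:
Step 1: +6 fires, +2 burnt (F count now 6)
Step 2: +4 fires, +6 burnt (F count now 4)
Step 3: +3 fires, +4 burnt (F count now 3)
Step 4: +1 fires, +3 burnt (F count now 1)
Step 5: +1 fires, +1 burnt (F count now 1)
Step 6: +1 fires, +1 burnt (F count now 1)
Step 7: +1 fires, +1 burnt (F count now 1)
Step 8: +0 fires, +1 burnt (F count now 0)
Fire out after step 8
Initially T: 18, now '.': 29
Total burnt (originally-T cells now '.'): 17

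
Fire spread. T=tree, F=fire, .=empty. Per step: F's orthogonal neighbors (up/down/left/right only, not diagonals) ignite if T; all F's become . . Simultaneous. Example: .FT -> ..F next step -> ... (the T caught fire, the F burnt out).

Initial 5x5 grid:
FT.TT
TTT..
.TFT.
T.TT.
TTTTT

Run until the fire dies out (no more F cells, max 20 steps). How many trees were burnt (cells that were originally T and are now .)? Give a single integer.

Answer: 14

Derivation:
Step 1: +6 fires, +2 burnt (F count now 6)
Step 2: +3 fires, +6 burnt (F count now 3)
Step 3: +2 fires, +3 burnt (F count now 2)
Step 4: +2 fires, +2 burnt (F count now 2)
Step 5: +1 fires, +2 burnt (F count now 1)
Step 6: +0 fires, +1 burnt (F count now 0)
Fire out after step 6
Initially T: 16, now '.': 23
Total burnt (originally-T cells now '.'): 14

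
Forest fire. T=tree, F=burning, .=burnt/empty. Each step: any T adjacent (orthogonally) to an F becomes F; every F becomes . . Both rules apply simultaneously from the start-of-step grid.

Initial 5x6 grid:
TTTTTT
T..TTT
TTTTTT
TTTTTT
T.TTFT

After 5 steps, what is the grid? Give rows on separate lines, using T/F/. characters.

Step 1: 3 trees catch fire, 1 burn out
  TTTTTT
  T..TTT
  TTTTTT
  TTTTFT
  T.TF.F
Step 2: 4 trees catch fire, 3 burn out
  TTTTTT
  T..TTT
  TTTTFT
  TTTF.F
  T.F...
Step 3: 4 trees catch fire, 4 burn out
  TTTTTT
  T..TFT
  TTTF.F
  TTF...
  T.....
Step 4: 5 trees catch fire, 4 burn out
  TTTTFT
  T..F.F
  TTF...
  TF....
  T.....
Step 5: 4 trees catch fire, 5 burn out
  TTTF.F
  T.....
  TF....
  F.....
  T.....

TTTF.F
T.....
TF....
F.....
T.....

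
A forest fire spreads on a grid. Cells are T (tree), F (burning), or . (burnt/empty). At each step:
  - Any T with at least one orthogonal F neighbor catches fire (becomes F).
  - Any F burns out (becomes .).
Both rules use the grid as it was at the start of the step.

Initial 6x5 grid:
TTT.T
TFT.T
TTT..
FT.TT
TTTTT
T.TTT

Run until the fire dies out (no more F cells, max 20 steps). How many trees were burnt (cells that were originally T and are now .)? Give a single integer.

Answer: 20

Derivation:
Step 1: +7 fires, +2 burnt (F count now 7)
Step 2: +5 fires, +7 burnt (F count now 5)
Step 3: +1 fires, +5 burnt (F count now 1)
Step 4: +2 fires, +1 burnt (F count now 2)
Step 5: +3 fires, +2 burnt (F count now 3)
Step 6: +2 fires, +3 burnt (F count now 2)
Step 7: +0 fires, +2 burnt (F count now 0)
Fire out after step 7
Initially T: 22, now '.': 28
Total burnt (originally-T cells now '.'): 20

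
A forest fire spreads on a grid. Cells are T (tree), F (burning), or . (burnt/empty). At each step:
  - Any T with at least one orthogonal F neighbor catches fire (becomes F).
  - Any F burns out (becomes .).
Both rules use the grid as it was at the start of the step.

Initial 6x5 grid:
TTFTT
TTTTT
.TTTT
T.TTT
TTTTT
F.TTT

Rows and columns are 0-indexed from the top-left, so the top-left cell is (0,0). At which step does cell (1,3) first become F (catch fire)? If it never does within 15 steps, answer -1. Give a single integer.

Step 1: cell (1,3)='T' (+4 fires, +2 burnt)
Step 2: cell (1,3)='F' (+7 fires, +4 burnt)
  -> target ignites at step 2
Step 3: cell (1,3)='.' (+6 fires, +7 burnt)
Step 4: cell (1,3)='.' (+4 fires, +6 burnt)
Step 5: cell (1,3)='.' (+3 fires, +4 burnt)
Step 6: cell (1,3)='.' (+1 fires, +3 burnt)
Step 7: cell (1,3)='.' (+0 fires, +1 burnt)
  fire out at step 7

2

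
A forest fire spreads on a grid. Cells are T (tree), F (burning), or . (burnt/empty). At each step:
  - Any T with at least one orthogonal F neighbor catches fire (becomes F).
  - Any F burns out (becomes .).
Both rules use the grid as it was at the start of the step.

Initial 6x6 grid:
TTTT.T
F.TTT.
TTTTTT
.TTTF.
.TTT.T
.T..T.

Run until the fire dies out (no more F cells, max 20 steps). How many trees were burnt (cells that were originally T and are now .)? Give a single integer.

Step 1: +4 fires, +2 burnt (F count now 4)
Step 2: +7 fires, +4 burnt (F count now 7)
Step 3: +5 fires, +7 burnt (F count now 5)
Step 4: +3 fires, +5 burnt (F count now 3)
Step 5: +1 fires, +3 burnt (F count now 1)
Step 6: +0 fires, +1 burnt (F count now 0)
Fire out after step 6
Initially T: 23, now '.': 33
Total burnt (originally-T cells now '.'): 20

Answer: 20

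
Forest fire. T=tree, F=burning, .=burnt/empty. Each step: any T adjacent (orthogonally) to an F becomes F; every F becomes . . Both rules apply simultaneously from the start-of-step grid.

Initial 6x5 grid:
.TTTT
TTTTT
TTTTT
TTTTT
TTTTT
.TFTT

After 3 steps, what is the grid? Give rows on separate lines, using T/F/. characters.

Step 1: 3 trees catch fire, 1 burn out
  .TTTT
  TTTTT
  TTTTT
  TTTTT
  TTFTT
  .F.FT
Step 2: 4 trees catch fire, 3 burn out
  .TTTT
  TTTTT
  TTTTT
  TTFTT
  TF.FT
  ....F
Step 3: 5 trees catch fire, 4 burn out
  .TTTT
  TTTTT
  TTFTT
  TF.FT
  F...F
  .....

.TTTT
TTTTT
TTFTT
TF.FT
F...F
.....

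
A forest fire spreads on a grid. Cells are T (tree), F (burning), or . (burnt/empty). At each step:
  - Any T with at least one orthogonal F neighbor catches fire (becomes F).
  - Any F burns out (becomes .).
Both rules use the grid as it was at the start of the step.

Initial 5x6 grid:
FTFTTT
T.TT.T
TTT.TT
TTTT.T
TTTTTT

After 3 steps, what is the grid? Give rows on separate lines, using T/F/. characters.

Step 1: 4 trees catch fire, 2 burn out
  .F.FTT
  F.FT.T
  TTT.TT
  TTTT.T
  TTTTTT
Step 2: 4 trees catch fire, 4 burn out
  ....FT
  ...F.T
  FTF.TT
  TTTT.T
  TTTTTT
Step 3: 4 trees catch fire, 4 burn out
  .....F
  .....T
  .F..TT
  FTFT.T
  TTTTTT

.....F
.....T
.F..TT
FTFT.T
TTTTTT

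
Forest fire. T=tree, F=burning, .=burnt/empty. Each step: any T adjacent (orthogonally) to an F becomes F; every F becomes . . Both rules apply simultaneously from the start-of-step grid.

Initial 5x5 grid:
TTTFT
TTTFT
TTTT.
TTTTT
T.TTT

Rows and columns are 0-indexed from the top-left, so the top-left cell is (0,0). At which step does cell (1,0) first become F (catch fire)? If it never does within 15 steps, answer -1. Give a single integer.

Step 1: cell (1,0)='T' (+5 fires, +2 burnt)
Step 2: cell (1,0)='T' (+4 fires, +5 burnt)
Step 3: cell (1,0)='F' (+6 fires, +4 burnt)
  -> target ignites at step 3
Step 4: cell (1,0)='.' (+4 fires, +6 burnt)
Step 5: cell (1,0)='.' (+1 fires, +4 burnt)
Step 6: cell (1,0)='.' (+1 fires, +1 burnt)
Step 7: cell (1,0)='.' (+0 fires, +1 burnt)
  fire out at step 7

3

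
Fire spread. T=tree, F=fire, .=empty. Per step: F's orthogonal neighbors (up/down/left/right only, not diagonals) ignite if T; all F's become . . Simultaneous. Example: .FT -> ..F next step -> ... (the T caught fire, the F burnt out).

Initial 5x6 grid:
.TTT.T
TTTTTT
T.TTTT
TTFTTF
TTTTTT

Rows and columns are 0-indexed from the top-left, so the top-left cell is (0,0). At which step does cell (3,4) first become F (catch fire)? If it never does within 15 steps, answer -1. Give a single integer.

Step 1: cell (3,4)='F' (+7 fires, +2 burnt)
  -> target ignites at step 1
Step 2: cell (3,4)='.' (+8 fires, +7 burnt)
Step 3: cell (3,4)='.' (+7 fires, +8 burnt)
Step 4: cell (3,4)='.' (+3 fires, +7 burnt)
Step 5: cell (3,4)='.' (+0 fires, +3 burnt)
  fire out at step 5

1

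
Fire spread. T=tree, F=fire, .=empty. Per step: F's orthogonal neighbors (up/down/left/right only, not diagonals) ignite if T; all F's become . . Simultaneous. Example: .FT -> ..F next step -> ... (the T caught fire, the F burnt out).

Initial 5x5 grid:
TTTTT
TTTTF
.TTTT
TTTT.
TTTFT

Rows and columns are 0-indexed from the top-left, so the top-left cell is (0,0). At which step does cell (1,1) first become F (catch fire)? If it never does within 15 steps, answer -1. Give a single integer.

Step 1: cell (1,1)='T' (+6 fires, +2 burnt)
Step 2: cell (1,1)='T' (+5 fires, +6 burnt)
Step 3: cell (1,1)='F' (+5 fires, +5 burnt)
  -> target ignites at step 3
Step 4: cell (1,1)='.' (+4 fires, +5 burnt)
Step 5: cell (1,1)='.' (+1 fires, +4 burnt)
Step 6: cell (1,1)='.' (+0 fires, +1 burnt)
  fire out at step 6

3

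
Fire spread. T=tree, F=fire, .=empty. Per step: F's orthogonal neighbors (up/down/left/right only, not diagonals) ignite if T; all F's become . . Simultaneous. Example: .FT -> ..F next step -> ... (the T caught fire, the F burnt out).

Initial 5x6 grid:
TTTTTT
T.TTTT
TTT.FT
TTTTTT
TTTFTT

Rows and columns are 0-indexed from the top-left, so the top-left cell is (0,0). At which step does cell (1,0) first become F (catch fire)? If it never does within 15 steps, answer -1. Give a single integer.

Step 1: cell (1,0)='T' (+6 fires, +2 burnt)
Step 2: cell (1,0)='T' (+7 fires, +6 burnt)
Step 3: cell (1,0)='T' (+6 fires, +7 burnt)
Step 4: cell (1,0)='T' (+3 fires, +6 burnt)
Step 5: cell (1,0)='T' (+2 fires, +3 burnt)
Step 6: cell (1,0)='F' (+2 fires, +2 burnt)
  -> target ignites at step 6
Step 7: cell (1,0)='.' (+0 fires, +2 burnt)
  fire out at step 7

6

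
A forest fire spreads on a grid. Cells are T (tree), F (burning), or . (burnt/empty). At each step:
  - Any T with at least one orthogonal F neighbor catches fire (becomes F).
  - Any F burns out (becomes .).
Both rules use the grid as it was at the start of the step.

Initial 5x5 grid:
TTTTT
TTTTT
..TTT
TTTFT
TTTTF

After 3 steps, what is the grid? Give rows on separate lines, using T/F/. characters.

Step 1: 4 trees catch fire, 2 burn out
  TTTTT
  TTTTT
  ..TFT
  TTF.F
  TTTF.
Step 2: 5 trees catch fire, 4 burn out
  TTTTT
  TTTFT
  ..F.F
  TF...
  TTF..
Step 3: 5 trees catch fire, 5 burn out
  TTTFT
  TTF.F
  .....
  F....
  TF...

TTTFT
TTF.F
.....
F....
TF...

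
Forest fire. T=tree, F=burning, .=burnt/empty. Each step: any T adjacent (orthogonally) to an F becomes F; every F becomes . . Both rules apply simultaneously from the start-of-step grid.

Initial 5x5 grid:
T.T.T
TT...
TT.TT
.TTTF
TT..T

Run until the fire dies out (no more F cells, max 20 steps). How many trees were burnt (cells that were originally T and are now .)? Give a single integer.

Step 1: +3 fires, +1 burnt (F count now 3)
Step 2: +2 fires, +3 burnt (F count now 2)
Step 3: +1 fires, +2 burnt (F count now 1)
Step 4: +2 fires, +1 burnt (F count now 2)
Step 5: +3 fires, +2 burnt (F count now 3)
Step 6: +1 fires, +3 burnt (F count now 1)
Step 7: +1 fires, +1 burnt (F count now 1)
Step 8: +0 fires, +1 burnt (F count now 0)
Fire out after step 8
Initially T: 15, now '.': 23
Total burnt (originally-T cells now '.'): 13

Answer: 13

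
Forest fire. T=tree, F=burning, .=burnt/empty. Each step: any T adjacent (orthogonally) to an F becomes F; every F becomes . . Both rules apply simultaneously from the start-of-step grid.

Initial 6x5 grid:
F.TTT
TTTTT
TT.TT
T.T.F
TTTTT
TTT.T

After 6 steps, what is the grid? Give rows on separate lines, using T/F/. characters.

Step 1: 3 trees catch fire, 2 burn out
  ..TTT
  FTTTT
  TT.TF
  T.T..
  TTTTF
  TTT.T
Step 2: 6 trees catch fire, 3 burn out
  ..TTT
  .FTTF
  FT.F.
  T.T..
  TTTF.
  TTT.F
Step 3: 6 trees catch fire, 6 burn out
  ..TTF
  ..FF.
  .F...
  F.T..
  TTF..
  TTT..
Step 4: 6 trees catch fire, 6 burn out
  ..FF.
  .....
  .....
  ..F..
  FF...
  TTF..
Step 5: 2 trees catch fire, 6 burn out
  .....
  .....
  .....
  .....
  .....
  FF...
Step 6: 0 trees catch fire, 2 burn out
  .....
  .....
  .....
  .....
  .....
  .....

.....
.....
.....
.....
.....
.....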